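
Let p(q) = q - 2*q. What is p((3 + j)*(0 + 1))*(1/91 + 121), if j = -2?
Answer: -11012/91 ≈ -121.01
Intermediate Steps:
p(q) = -q
p((3 + j)*(0 + 1))*(1/91 + 121) = (-(3 - 2)*(0 + 1))*(1/91 + 121) = (-1)*(1/91 + 121) = -1*1*(11012/91) = -1*11012/91 = -11012/91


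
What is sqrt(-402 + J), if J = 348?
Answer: 3*I*sqrt(6) ≈ 7.3485*I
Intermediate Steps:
sqrt(-402 + J) = sqrt(-402 + 348) = sqrt(-54) = 3*I*sqrt(6)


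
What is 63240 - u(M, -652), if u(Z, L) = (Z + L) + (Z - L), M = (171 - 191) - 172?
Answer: 63624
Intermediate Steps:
M = -192 (M = -20 - 172 = -192)
u(Z, L) = 2*Z (u(Z, L) = (L + Z) + (Z - L) = 2*Z)
63240 - u(M, -652) = 63240 - 2*(-192) = 63240 - 1*(-384) = 63240 + 384 = 63624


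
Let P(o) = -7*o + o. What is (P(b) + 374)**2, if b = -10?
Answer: 188356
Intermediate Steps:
P(o) = -6*o
(P(b) + 374)**2 = (-6*(-10) + 374)**2 = (60 + 374)**2 = 434**2 = 188356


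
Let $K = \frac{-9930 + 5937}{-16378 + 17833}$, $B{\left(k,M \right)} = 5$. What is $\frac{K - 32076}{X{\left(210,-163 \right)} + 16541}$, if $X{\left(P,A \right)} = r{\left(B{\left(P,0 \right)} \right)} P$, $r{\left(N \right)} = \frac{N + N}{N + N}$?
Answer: $- \frac{15558191}{8124235} \approx -1.915$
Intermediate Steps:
$r{\left(N \right)} = 1$ ($r{\left(N \right)} = \frac{2 N}{2 N} = 2 N \frac{1}{2 N} = 1$)
$X{\left(P,A \right)} = P$ ($X{\left(P,A \right)} = 1 P = P$)
$K = - \frac{1331}{485}$ ($K = - \frac{3993}{1455} = \left(-3993\right) \frac{1}{1455} = - \frac{1331}{485} \approx -2.7443$)
$\frac{K - 32076}{X{\left(210,-163 \right)} + 16541} = \frac{- \frac{1331}{485} - 32076}{210 + 16541} = - \frac{15558191}{485 \cdot 16751} = \left(- \frac{15558191}{485}\right) \frac{1}{16751} = - \frac{15558191}{8124235}$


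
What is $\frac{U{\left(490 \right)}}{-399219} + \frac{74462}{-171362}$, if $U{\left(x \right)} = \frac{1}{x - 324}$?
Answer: $- \frac{2467311635455}{5678110201074} \approx -0.43453$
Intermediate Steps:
$U{\left(x \right)} = \frac{1}{-324 + x}$
$\frac{U{\left(490 \right)}}{-399219} + \frac{74462}{-171362} = \frac{1}{\left(-324 + 490\right) \left(-399219\right)} + \frac{74462}{-171362} = \frac{1}{166} \left(- \frac{1}{399219}\right) + 74462 \left(- \frac{1}{171362}\right) = \frac{1}{166} \left(- \frac{1}{399219}\right) - \frac{37231}{85681} = - \frac{1}{66270354} - \frac{37231}{85681} = - \frac{2467311635455}{5678110201074}$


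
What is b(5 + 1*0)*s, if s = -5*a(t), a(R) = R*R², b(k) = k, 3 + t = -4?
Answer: 8575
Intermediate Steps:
t = -7 (t = -3 - 4 = -7)
a(R) = R³
s = 1715 (s = -5*(-7)³ = -5*(-343) = 1715)
b(5 + 1*0)*s = (5 + 1*0)*1715 = (5 + 0)*1715 = 5*1715 = 8575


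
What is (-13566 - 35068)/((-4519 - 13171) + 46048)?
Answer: -24317/14179 ≈ -1.7150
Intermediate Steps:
(-13566 - 35068)/((-4519 - 13171) + 46048) = -48634/(-17690 + 46048) = -48634/28358 = -48634*1/28358 = -24317/14179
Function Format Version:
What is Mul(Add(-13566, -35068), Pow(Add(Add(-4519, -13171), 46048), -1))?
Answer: Rational(-24317, 14179) ≈ -1.7150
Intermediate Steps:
Mul(Add(-13566, -35068), Pow(Add(Add(-4519, -13171), 46048), -1)) = Mul(-48634, Pow(Add(-17690, 46048), -1)) = Mul(-48634, Pow(28358, -1)) = Mul(-48634, Rational(1, 28358)) = Rational(-24317, 14179)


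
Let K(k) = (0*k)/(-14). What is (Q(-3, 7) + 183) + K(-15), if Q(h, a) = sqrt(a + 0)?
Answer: 183 + sqrt(7) ≈ 185.65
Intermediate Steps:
K(k) = 0 (K(k) = 0*(-1/14) = 0)
Q(h, a) = sqrt(a)
(Q(-3, 7) + 183) + K(-15) = (sqrt(7) + 183) + 0 = (183 + sqrt(7)) + 0 = 183 + sqrt(7)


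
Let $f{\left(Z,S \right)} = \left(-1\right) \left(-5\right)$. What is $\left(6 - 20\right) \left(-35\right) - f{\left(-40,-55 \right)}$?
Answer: $485$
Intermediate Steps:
$f{\left(Z,S \right)} = 5$
$\left(6 - 20\right) \left(-35\right) - f{\left(-40,-55 \right)} = \left(6 - 20\right) \left(-35\right) - 5 = \left(-14\right) \left(-35\right) - 5 = 490 - 5 = 485$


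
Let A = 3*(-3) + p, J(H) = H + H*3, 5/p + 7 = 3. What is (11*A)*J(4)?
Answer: -1804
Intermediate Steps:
p = -5/4 (p = 5/(-7 + 3) = 5/(-4) = 5*(-¼) = -5/4 ≈ -1.2500)
J(H) = 4*H (J(H) = H + 3*H = 4*H)
A = -41/4 (A = 3*(-3) - 5/4 = -9 - 5/4 = -41/4 ≈ -10.250)
(11*A)*J(4) = (11*(-41/4))*(4*4) = -451/4*16 = -1804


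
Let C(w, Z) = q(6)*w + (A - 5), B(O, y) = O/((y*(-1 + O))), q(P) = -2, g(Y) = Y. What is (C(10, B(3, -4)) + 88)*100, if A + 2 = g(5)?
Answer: 6600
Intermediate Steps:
A = 3 (A = -2 + 5 = 3)
B(O, y) = O/(y*(-1 + O)) (B(O, y) = O*(1/(y*(-1 + O))) = O/(y*(-1 + O)))
C(w, Z) = -2 - 2*w (C(w, Z) = -2*w + (3 - 5) = -2*w - 2 = -2 - 2*w)
(C(10, B(3, -4)) + 88)*100 = ((-2 - 2*10) + 88)*100 = ((-2 - 20) + 88)*100 = (-22 + 88)*100 = 66*100 = 6600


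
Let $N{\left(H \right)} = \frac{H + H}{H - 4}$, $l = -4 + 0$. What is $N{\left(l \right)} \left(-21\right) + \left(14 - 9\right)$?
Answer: $-16$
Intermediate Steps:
$l = -4$
$N{\left(H \right)} = \frac{2 H}{-4 + H}$
$N{\left(l \right)} \left(-21\right) + \left(14 - 9\right) = 2 \left(-4\right) \frac{1}{-4 - 4} \left(-21\right) + \left(14 - 9\right) = 2 \left(-4\right) \frac{1}{-8} \left(-21\right) + \left(14 - 9\right) = 2 \left(-4\right) \left(- \frac{1}{8}\right) \left(-21\right) + 5 = 1 \left(-21\right) + 5 = -21 + 5 = -16$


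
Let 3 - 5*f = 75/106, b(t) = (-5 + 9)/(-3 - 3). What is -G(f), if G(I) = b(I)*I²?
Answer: 19683/140450 ≈ 0.14014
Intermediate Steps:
b(t) = -⅔ (b(t) = 4/(-6) = 4*(-⅙) = -⅔)
f = 243/530 (f = ⅗ - 15/106 = 243/530 ≈ 0.45849)
G(I) = -2*I²/3
-G(f) = -(-2)*(243/530)²/3 = -(-2)*59049/(3*280900) = -1*(-19683/140450) = 19683/140450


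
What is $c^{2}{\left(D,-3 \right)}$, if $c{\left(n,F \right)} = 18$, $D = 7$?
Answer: $324$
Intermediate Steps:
$c^{2}{\left(D,-3 \right)} = 18^{2} = 324$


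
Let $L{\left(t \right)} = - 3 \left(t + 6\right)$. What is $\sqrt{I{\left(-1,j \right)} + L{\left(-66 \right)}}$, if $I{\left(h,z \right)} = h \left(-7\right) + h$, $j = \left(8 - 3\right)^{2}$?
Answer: $\sqrt{186} \approx 13.638$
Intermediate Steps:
$L{\left(t \right)} = -18 - 3 t$ ($L{\left(t \right)} = - 3 \left(6 + t\right) = -18 - 3 t$)
$j = 25$ ($j = 5^{2} = 25$)
$I{\left(h,z \right)} = - 6 h$ ($I{\left(h,z \right)} = - 7 h + h = - 6 h$)
$\sqrt{I{\left(-1,j \right)} + L{\left(-66 \right)}} = \sqrt{\left(-6\right) \left(-1\right) - -180} = \sqrt{6 + \left(-18 + 198\right)} = \sqrt{6 + 180} = \sqrt{186}$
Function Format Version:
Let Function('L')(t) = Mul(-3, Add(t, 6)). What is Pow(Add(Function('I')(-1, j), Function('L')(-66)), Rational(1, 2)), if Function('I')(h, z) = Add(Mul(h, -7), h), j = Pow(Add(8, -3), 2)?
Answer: Pow(186, Rational(1, 2)) ≈ 13.638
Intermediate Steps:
Function('L')(t) = Add(-18, Mul(-3, t)) (Function('L')(t) = Mul(-3, Add(6, t)) = Add(-18, Mul(-3, t)))
j = 25 (j = Pow(5, 2) = 25)
Function('I')(h, z) = Mul(-6, h) (Function('I')(h, z) = Add(Mul(-7, h), h) = Mul(-6, h))
Pow(Add(Function('I')(-1, j), Function('L')(-66)), Rational(1, 2)) = Pow(Add(Mul(-6, -1), Add(-18, Mul(-3, -66))), Rational(1, 2)) = Pow(Add(6, Add(-18, 198)), Rational(1, 2)) = Pow(Add(6, 180), Rational(1, 2)) = Pow(186, Rational(1, 2))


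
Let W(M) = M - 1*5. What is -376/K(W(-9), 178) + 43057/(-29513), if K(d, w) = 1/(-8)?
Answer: 88732047/29513 ≈ 3006.5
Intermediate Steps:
W(M) = -5 + M (W(M) = M - 5 = -5 + M)
K(d, w) = -⅛
-376/K(W(-9), 178) + 43057/(-29513) = -376/(-⅛) + 43057/(-29513) = -376*(-8) + 43057*(-1/29513) = 3008 - 43057/29513 = 88732047/29513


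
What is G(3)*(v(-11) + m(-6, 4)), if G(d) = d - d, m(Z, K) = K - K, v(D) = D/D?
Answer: 0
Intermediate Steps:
v(D) = 1
m(Z, K) = 0
G(d) = 0
G(3)*(v(-11) + m(-6, 4)) = 0*(1 + 0) = 0*1 = 0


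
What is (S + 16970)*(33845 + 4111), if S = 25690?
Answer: 1619202960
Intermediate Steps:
(S + 16970)*(33845 + 4111) = (25690 + 16970)*(33845 + 4111) = 42660*37956 = 1619202960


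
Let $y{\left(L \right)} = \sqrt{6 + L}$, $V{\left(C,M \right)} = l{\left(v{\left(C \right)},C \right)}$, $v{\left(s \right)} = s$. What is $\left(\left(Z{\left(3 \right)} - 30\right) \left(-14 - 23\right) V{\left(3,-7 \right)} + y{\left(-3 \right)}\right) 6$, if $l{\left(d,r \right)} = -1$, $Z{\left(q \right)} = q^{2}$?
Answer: $-4662 + 6 \sqrt{3} \approx -4651.6$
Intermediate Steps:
$V{\left(C,M \right)} = -1$
$\left(\left(Z{\left(3 \right)} - 30\right) \left(-14 - 23\right) V{\left(3,-7 \right)} + y{\left(-3 \right)}\right) 6 = \left(\left(3^{2} - 30\right) \left(-14 - 23\right) \left(-1\right) + \sqrt{6 - 3}\right) 6 = \left(\left(9 - 30\right) \left(-37\right) \left(-1\right) + \sqrt{3}\right) 6 = \left(\left(-21\right) \left(-37\right) \left(-1\right) + \sqrt{3}\right) 6 = \left(777 \left(-1\right) + \sqrt{3}\right) 6 = \left(-777 + \sqrt{3}\right) 6 = -4662 + 6 \sqrt{3}$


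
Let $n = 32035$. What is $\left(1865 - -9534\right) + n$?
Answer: $43434$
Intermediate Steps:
$\left(1865 - -9534\right) + n = \left(1865 - -9534\right) + 32035 = \left(1865 + 9534\right) + 32035 = 11399 + 32035 = 43434$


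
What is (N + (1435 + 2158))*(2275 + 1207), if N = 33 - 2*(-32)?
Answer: 12848580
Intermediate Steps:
N = 97 (N = 33 + 64 = 97)
(N + (1435 + 2158))*(2275 + 1207) = (97 + (1435 + 2158))*(2275 + 1207) = (97 + 3593)*3482 = 3690*3482 = 12848580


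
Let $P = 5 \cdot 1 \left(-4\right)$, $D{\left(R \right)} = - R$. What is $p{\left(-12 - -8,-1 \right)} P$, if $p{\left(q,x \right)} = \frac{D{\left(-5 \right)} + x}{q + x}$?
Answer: $16$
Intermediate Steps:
$p{\left(q,x \right)} = \frac{5 + x}{q + x}$ ($p{\left(q,x \right)} = \frac{\left(-1\right) \left(-5\right) + x}{q + x} = \frac{5 + x}{q + x}$)
$P = -20$ ($P = 5 \left(-4\right) = -20$)
$p{\left(-12 - -8,-1 \right)} P = \frac{5 - 1}{\left(-12 - -8\right) - 1} \left(-20\right) = \frac{1}{\left(-12 + 8\right) - 1} \cdot 4 \left(-20\right) = \frac{1}{-4 - 1} \cdot 4 \left(-20\right) = \frac{1}{-5} \cdot 4 \left(-20\right) = \left(- \frac{1}{5}\right) 4 \left(-20\right) = \left(- \frac{4}{5}\right) \left(-20\right) = 16$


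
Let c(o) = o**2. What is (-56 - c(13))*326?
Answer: -73350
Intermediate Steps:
(-56 - c(13))*326 = (-56 - 1*13**2)*326 = (-56 - 1*169)*326 = (-56 - 169)*326 = -225*326 = -73350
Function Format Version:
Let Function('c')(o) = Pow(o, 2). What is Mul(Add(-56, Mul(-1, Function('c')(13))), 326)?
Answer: -73350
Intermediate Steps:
Mul(Add(-56, Mul(-1, Function('c')(13))), 326) = Mul(Add(-56, Mul(-1, Pow(13, 2))), 326) = Mul(Add(-56, Mul(-1, 169)), 326) = Mul(Add(-56, -169), 326) = Mul(-225, 326) = -73350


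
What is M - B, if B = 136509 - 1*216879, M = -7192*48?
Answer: -264846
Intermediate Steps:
M = -345216
B = -80370 (B = 136509 - 216879 = -80370)
M - B = -345216 - 1*(-80370) = -345216 + 80370 = -264846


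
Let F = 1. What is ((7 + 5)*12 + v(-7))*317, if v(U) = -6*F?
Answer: 43746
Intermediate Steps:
v(U) = -6 (v(U) = -6*1 = -6)
((7 + 5)*12 + v(-7))*317 = ((7 + 5)*12 - 6)*317 = (12*12 - 6)*317 = (144 - 6)*317 = 138*317 = 43746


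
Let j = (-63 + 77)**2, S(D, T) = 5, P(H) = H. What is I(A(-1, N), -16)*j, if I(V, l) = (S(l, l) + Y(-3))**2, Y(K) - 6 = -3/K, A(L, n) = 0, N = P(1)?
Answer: 28224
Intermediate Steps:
N = 1
Y(K) = 6 - 3/K
j = 196 (j = 14**2 = 196)
I(V, l) = 144 (I(V, l) = (5 + (6 - 3/(-3)))**2 = (5 + (6 - 3*(-1/3)))**2 = (5 + (6 + 1))**2 = (5 + 7)**2 = 12**2 = 144)
I(A(-1, N), -16)*j = 144*196 = 28224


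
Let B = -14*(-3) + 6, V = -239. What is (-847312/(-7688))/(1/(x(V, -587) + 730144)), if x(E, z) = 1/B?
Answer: 1855979371741/23064 ≈ 8.0471e+7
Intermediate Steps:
B = 48 (B = 42 + 6 = 48)
x(E, z) = 1/48
(-847312/(-7688))/(1/(x(V, -587) + 730144)) = (-847312/(-7688))/(1/(1/48 + 730144)) = (-847312*(-1/7688))/(1/(35046913/48)) = 105914/(961*(48/35046913)) = (105914/961)*(35046913/48) = 1855979371741/23064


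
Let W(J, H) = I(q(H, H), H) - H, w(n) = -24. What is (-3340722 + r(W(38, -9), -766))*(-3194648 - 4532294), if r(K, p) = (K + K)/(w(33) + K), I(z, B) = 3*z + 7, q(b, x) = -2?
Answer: 180695033194288/7 ≈ 2.5814e+13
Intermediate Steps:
I(z, B) = 7 + 3*z
W(J, H) = 1 - H (W(J, H) = (7 + 3*(-2)) - H = (7 - 6) - H = 1 - H)
r(K, p) = 2*K/(-24 + K) (r(K, p) = (K + K)/(-24 + K) = (2*K)/(-24 + K) = 2*K/(-24 + K))
(-3340722 + r(W(38, -9), -766))*(-3194648 - 4532294) = (-3340722 + 2*(1 - 1*(-9))/(-24 + (1 - 1*(-9))))*(-3194648 - 4532294) = (-3340722 + 2*(1 + 9)/(-24 + (1 + 9)))*(-7726942) = (-3340722 + 2*10/(-24 + 10))*(-7726942) = (-3340722 + 2*10/(-14))*(-7726942) = (-3340722 + 2*10*(-1/14))*(-7726942) = (-3340722 - 10/7)*(-7726942) = -23385064/7*(-7726942) = 180695033194288/7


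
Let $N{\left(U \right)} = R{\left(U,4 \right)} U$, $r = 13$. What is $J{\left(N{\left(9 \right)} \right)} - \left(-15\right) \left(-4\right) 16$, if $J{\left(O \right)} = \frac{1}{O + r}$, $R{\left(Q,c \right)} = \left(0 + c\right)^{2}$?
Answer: $- \frac{150719}{157} \approx -959.99$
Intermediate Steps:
$R{\left(Q,c \right)} = c^{2}$
$N{\left(U \right)} = 16 U$ ($N{\left(U \right)} = 4^{2} U = 16 U$)
$J{\left(O \right)} = \frac{1}{13 + O}$ ($J{\left(O \right)} = \frac{1}{O + 13} = \frac{1}{13 + O}$)
$J{\left(N{\left(9 \right)} \right)} - \left(-15\right) \left(-4\right) 16 = \frac{1}{13 + 16 \cdot 9} - \left(-15\right) \left(-4\right) 16 = \frac{1}{13 + 144} - 60 \cdot 16 = \frac{1}{157} - 960 = - \frac{150719}{157}$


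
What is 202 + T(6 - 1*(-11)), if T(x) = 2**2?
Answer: 206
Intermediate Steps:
T(x) = 4
202 + T(6 - 1*(-11)) = 202 + 4 = 206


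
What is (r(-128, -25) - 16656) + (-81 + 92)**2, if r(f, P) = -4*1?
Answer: -16539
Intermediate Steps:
r(f, P) = -4
(r(-128, -25) - 16656) + (-81 + 92)**2 = (-4 - 16656) + (-81 + 92)**2 = -16660 + 11**2 = -16660 + 121 = -16539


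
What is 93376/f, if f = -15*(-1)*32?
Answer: 2918/15 ≈ 194.53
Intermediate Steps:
f = 480 (f = 15*32 = 480)
93376/f = 93376/480 = 93376*(1/480) = 2918/15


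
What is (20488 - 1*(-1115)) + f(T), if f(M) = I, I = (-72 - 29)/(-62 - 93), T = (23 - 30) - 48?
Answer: 3348566/155 ≈ 21604.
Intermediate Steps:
T = -55 (T = -7 - 48 = -55)
I = 101/155 (I = -101/(-155) = -101*(-1/155) = 101/155 ≈ 0.65161)
f(M) = 101/155
(20488 - 1*(-1115)) + f(T) = (20488 - 1*(-1115)) + 101/155 = (20488 + 1115) + 101/155 = 21603 + 101/155 = 3348566/155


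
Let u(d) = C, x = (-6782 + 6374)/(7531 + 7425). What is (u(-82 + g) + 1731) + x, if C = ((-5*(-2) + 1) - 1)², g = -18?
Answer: 6846007/3739 ≈ 1831.0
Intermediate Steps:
x = -102/3739 (x = -408/14956 = -408*1/14956 = -102/3739 ≈ -0.027280)
C = 100 (C = ((10 + 1) - 1)² = (11 - 1)² = 10² = 100)
u(d) = 100
(u(-82 + g) + 1731) + x = (100 + 1731) - 102/3739 = 1831 - 102/3739 = 6846007/3739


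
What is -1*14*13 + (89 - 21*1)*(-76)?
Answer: -5350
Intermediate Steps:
-1*14*13 + (89 - 21*1)*(-76) = -14*13 + (89 - 21)*(-76) = -182 + 68*(-76) = -182 - 5168 = -5350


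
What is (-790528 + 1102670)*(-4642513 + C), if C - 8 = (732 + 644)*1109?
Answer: -972797097982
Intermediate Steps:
C = 1525992 (C = 8 + (732 + 644)*1109 = 8 + 1376*1109 = 8 + 1525984 = 1525992)
(-790528 + 1102670)*(-4642513 + C) = (-790528 + 1102670)*(-4642513 + 1525992) = 312142*(-3116521) = -972797097982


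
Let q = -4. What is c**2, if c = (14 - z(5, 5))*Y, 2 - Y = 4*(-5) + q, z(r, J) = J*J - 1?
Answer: 67600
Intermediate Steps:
z(r, J) = -1 + J**2 (z(r, J) = J**2 - 1 = -1 + J**2)
Y = 26 (Y = 2 - (4*(-5) - 4) = 2 - (-20 - 4) = 2 - 1*(-24) = 2 + 24 = 26)
c = -260 (c = (14 - (-1 + 5**2))*26 = (14 - (-1 + 25))*26 = (14 - 1*24)*26 = (14 - 24)*26 = -10*26 = -260)
c**2 = (-260)**2 = 67600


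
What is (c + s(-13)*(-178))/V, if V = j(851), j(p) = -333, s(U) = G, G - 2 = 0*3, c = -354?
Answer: 710/333 ≈ 2.1321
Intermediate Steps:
G = 2 (G = 2 + 0*3 = 2 + 0 = 2)
s(U) = 2
V = -333
(c + s(-13)*(-178))/V = (-354 + 2*(-178))/(-333) = (-354 - 356)*(-1/333) = -710*(-1/333) = 710/333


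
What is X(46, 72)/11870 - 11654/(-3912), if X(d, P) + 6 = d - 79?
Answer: 34545103/11608860 ≈ 2.9758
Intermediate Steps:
X(d, P) = -85 + d (X(d, P) = -6 + (d - 79) = -6 + (-79 + d) = -85 + d)
X(46, 72)/11870 - 11654/(-3912) = (-85 + 46)/11870 - 11654/(-3912) = -39*1/11870 - 11654*(-1/3912) = -39/11870 + 5827/1956 = 34545103/11608860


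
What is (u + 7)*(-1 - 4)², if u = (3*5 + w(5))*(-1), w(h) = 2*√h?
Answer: -200 - 50*√5 ≈ -311.80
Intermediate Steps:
u = -15 - 2*√5 (u = (3*5 + 2*√5)*(-1) = (15 + 2*√5)*(-1) = -15 - 2*√5 ≈ -19.472)
(u + 7)*(-1 - 4)² = ((-15 - 2*√5) + 7)*(-1 - 4)² = (-8 - 2*√5)*(-5)² = (-8 - 2*√5)*25 = -200 - 50*√5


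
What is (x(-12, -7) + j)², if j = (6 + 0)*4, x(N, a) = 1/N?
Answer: 82369/144 ≈ 572.01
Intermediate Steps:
j = 24 (j = 6*4 = 24)
(x(-12, -7) + j)² = (1/(-12) + 24)² = (-1/12 + 24)² = (287/12)² = 82369/144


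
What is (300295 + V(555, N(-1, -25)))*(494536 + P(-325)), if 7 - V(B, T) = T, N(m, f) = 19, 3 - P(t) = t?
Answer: 148599246512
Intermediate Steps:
P(t) = 3 - t
V(B, T) = 7 - T
(300295 + V(555, N(-1, -25)))*(494536 + P(-325)) = (300295 + (7 - 1*19))*(494536 + (3 - 1*(-325))) = (300295 + (7 - 19))*(494536 + (3 + 325)) = (300295 - 12)*(494536 + 328) = 300283*494864 = 148599246512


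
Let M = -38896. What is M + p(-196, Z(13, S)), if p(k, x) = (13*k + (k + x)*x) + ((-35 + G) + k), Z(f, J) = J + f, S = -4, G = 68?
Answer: -43290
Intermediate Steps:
p(k, x) = 33 + 14*k + x*(k + x) (p(k, x) = (13*k + (k + x)*x) + ((-35 + 68) + k) = (13*k + x*(k + x)) + (33 + k) = 33 + 14*k + x*(k + x))
M + p(-196, Z(13, S)) = -38896 + (33 + (-4 + 13)² + 14*(-196) - 196*(-4 + 13)) = -38896 + (33 + 9² - 2744 - 196*9) = -38896 + (33 + 81 - 2744 - 1764) = -38896 - 4394 = -43290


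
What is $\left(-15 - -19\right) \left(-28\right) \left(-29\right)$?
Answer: $3248$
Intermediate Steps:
$\left(-15 - -19\right) \left(-28\right) \left(-29\right) = \left(-15 + 19\right) \left(-28\right) \left(-29\right) = 4 \left(-28\right) \left(-29\right) = \left(-112\right) \left(-29\right) = 3248$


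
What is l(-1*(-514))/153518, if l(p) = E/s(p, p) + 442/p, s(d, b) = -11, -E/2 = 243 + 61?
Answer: 158687/433995386 ≈ 0.00036564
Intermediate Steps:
E = -608 (E = -2*(243 + 61) = -2*304 = -608)
l(p) = 608/11 + 442/p (l(p) = -608/(-11) + 442/p = -608*(-1/11) + 442/p = 608/11 + 442/p)
l(-1*(-514))/153518 = (608/11 + 442/((-1*(-514))))/153518 = (608/11 + 442/514)*(1/153518) = (608/11 + 442*(1/514))*(1/153518) = (608/11 + 221/257)*(1/153518) = (158687/2827)*(1/153518) = 158687/433995386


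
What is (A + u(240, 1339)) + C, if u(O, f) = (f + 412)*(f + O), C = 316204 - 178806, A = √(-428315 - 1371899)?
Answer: 2902227 + I*√1800214 ≈ 2.9022e+6 + 1341.7*I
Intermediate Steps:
A = I*√1800214 (A = √(-1800214) = I*√1800214 ≈ 1341.7*I)
C = 137398
u(O, f) = (412 + f)*(O + f)
(A + u(240, 1339)) + C = (I*√1800214 + (1339² + 412*240 + 412*1339 + 240*1339)) + 137398 = (I*√1800214 + (1792921 + 98880 + 551668 + 321360)) + 137398 = (I*√1800214 + 2764829) + 137398 = (2764829 + I*√1800214) + 137398 = 2902227 + I*√1800214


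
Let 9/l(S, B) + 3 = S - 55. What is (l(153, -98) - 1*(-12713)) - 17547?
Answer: -459221/95 ≈ -4833.9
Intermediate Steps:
l(S, B) = 9/(-58 + S) (l(S, B) = 9/(-3 + (S - 55)) = 9/(-3 + (-55 + S)) = 9/(-58 + S))
(l(153, -98) - 1*(-12713)) - 17547 = (9/(-58 + 153) - 1*(-12713)) - 17547 = (9/95 + 12713) - 17547 = 1207744/95 - 17547 = -459221/95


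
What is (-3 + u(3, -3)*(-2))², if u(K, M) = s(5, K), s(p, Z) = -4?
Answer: 25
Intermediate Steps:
u(K, M) = -4
(-3 + u(3, -3)*(-2))² = (-3 - 4*(-2))² = (-3 + 8)² = 5² = 25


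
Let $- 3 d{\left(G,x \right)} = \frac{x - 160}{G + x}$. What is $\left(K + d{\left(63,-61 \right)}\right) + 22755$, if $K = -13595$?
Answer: $\frac{55181}{6} \approx 9196.8$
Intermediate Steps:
$d{\left(G,x \right)} = - \frac{-160 + x}{3 \left(G + x\right)}$ ($d{\left(G,x \right)} = - \frac{\left(x - 160\right) \frac{1}{G + x}}{3} = - \frac{\left(-160 + x\right) \frac{1}{G + x}}{3} = - \frac{\frac{1}{G + x} \left(-160 + x\right)}{3} = - \frac{-160 + x}{3 \left(G + x\right)}$)
$\left(K + d{\left(63,-61 \right)}\right) + 22755 = \left(-13595 + \frac{160 - -61}{3 \left(63 - 61\right)}\right) + 22755 = \left(-13595 + \frac{160 + 61}{3 \cdot 2}\right) + 22755 = \left(-13595 + \frac{1}{3} \cdot \frac{1}{2} \cdot 221\right) + 22755 = \left(-13595 + \frac{221}{6}\right) + 22755 = - \frac{81349}{6} + 22755 = \frac{55181}{6}$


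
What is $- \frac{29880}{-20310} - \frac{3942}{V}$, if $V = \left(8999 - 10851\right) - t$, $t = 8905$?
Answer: $\frac{13382706}{7282489} \approx 1.8377$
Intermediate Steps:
$V = -10757$ ($V = \left(8999 - 10851\right) - 8905 = -1852 - 8905 = -10757$)
$- \frac{29880}{-20310} - \frac{3942}{V} = - \frac{29880}{-20310} - \frac{3942}{-10757} = \left(-29880\right) \left(- \frac{1}{20310}\right) - - \frac{3942}{10757} = \frac{996}{677} + \frac{3942}{10757} = \frac{13382706}{7282489}$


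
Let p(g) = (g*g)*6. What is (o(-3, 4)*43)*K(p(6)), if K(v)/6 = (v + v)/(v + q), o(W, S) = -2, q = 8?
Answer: -6966/7 ≈ -995.14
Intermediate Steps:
p(g) = 6*g**2 (p(g) = g**2*6 = 6*g**2)
K(v) = 12*v/(8 + v) (K(v) = 6*((v + v)/(v + 8)) = 6*((2*v)/(8 + v)) = 6*(2*v/(8 + v)) = 12*v/(8 + v))
(o(-3, 4)*43)*K(p(6)) = (-2*43)*(12*(6*6**2)/(8 + 6*6**2)) = -1032*6*36/(8 + 6*36) = -1032*216/(8 + 216) = -1032*216/224 = -86*81/7 = -6966/7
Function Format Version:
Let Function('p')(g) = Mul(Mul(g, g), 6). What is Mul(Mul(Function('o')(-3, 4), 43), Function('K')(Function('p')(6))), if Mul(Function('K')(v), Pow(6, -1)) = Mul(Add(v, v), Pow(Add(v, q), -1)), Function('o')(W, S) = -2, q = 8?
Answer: Rational(-6966, 7) ≈ -995.14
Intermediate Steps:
Function('p')(g) = Mul(6, Pow(g, 2)) (Function('p')(g) = Mul(Pow(g, 2), 6) = Mul(6, Pow(g, 2)))
Function('K')(v) = Mul(12, v, Pow(Add(8, v), -1)) (Function('K')(v) = Mul(6, Mul(Add(v, v), Pow(Add(v, 8), -1))) = Mul(6, Mul(Mul(2, v), Pow(Add(8, v), -1))) = Mul(6, Mul(2, v, Pow(Add(8, v), -1))) = Mul(12, v, Pow(Add(8, v), -1)))
Mul(Mul(Function('o')(-3, 4), 43), Function('K')(Function('p')(6))) = Mul(Mul(-2, 43), Mul(12, Mul(6, Pow(6, 2)), Pow(Add(8, Mul(6, Pow(6, 2))), -1))) = Mul(-86, Mul(12, Mul(6, 36), Pow(Add(8, Mul(6, 36)), -1))) = Mul(-86, Mul(12, 216, Pow(Add(8, 216), -1))) = Mul(-86, Mul(12, 216, Pow(224, -1))) = Mul(-86, Mul(12, 216, Rational(1, 224))) = Mul(-86, Rational(81, 7)) = Rational(-6966, 7)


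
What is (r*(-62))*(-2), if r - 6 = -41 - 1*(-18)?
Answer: -2108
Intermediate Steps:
r = -17 (r = 6 + (-41 - 1*(-18)) = 6 + (-41 + 18) = 6 - 23 = -17)
(r*(-62))*(-2) = -17*(-62)*(-2) = 1054*(-2) = -2108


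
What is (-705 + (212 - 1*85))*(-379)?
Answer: 219062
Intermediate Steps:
(-705 + (212 - 1*85))*(-379) = (-705 + (212 - 85))*(-379) = (-705 + 127)*(-379) = -578*(-379) = 219062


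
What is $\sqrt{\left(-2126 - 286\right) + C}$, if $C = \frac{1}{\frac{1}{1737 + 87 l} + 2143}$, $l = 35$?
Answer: $\frac{7 i \sqrt{5169454412779266}}{10247827} \approx 49.112 i$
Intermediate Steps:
$C = \frac{4782}{10247827}$ ($C = \frac{1}{\frac{1}{1737 + 87 \cdot 35} + 2143} = \frac{1}{\frac{1}{1737 + 3045} + 2143} = \frac{1}{\frac{1}{4782} + 2143} = \frac{1}{\frac{10247827}{4782}} = \frac{4782}{10247827} \approx 0.00046664$)
$\sqrt{\left(-2126 - 286\right) + C} = \sqrt{\left(-2126 - 286\right) + \frac{4782}{10247827}} = \sqrt{-2412 + \frac{4782}{10247827}} = \sqrt{- \frac{24717753942}{10247827}} = \frac{7 i \sqrt{5169454412779266}}{10247827}$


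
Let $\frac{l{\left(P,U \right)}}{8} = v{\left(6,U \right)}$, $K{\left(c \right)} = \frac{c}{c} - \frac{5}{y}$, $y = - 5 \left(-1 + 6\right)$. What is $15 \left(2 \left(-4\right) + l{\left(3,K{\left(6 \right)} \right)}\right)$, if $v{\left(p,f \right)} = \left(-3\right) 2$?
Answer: $-840$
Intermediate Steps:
$y = -25$ ($y = \left(-5\right) 5 = -25$)
$K{\left(c \right)} = \frac{6}{5}$ ($K{\left(c \right)} = \frac{c}{c} - \frac{5}{-25} = 1 - - \frac{1}{5} = 1 + \frac{1}{5} = \frac{6}{5}$)
$v{\left(p,f \right)} = -6$
$l{\left(P,U \right)} = -48$ ($l{\left(P,U \right)} = 8 \left(-6\right) = -48$)
$15 \left(2 \left(-4\right) + l{\left(3,K{\left(6 \right)} \right)}\right) = 15 \left(2 \left(-4\right) - 48\right) = 15 \left(-8 - 48\right) = 15 \left(-56\right) = -840$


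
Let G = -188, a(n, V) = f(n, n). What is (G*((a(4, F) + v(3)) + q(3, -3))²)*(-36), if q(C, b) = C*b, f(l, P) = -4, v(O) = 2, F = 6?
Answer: 818928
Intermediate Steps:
a(n, V) = -4
(G*((a(4, F) + v(3)) + q(3, -3))²)*(-36) = -188*((-4 + 2) + 3*(-3))²*(-36) = -188*(-2 - 9)²*(-36) = -188*(-11)²*(-36) = -188*121*(-36) = -22748*(-36) = 818928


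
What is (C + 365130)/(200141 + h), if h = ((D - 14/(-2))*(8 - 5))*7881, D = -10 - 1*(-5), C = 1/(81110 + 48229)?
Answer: 47225549071/32001960753 ≈ 1.4757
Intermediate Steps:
C = 1/129339 ≈ 7.7316e-6
D = -5 (D = -10 + 5 = -5)
h = 47286 (h = ((-5 - 14/(-2))*(8 - 5))*7881 = ((-5 - 14*(-1/2))*3)*7881 = ((-5 + 7)*3)*7881 = (2*3)*7881 = 6*7881 = 47286)
(C + 365130)/(200141 + h) = (1/129339 + 365130)/(200141 + 47286) = (47225549071/129339)/247427 = (47225549071/129339)*(1/247427) = 47225549071/32001960753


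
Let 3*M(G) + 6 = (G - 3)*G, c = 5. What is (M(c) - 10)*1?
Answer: -26/3 ≈ -8.6667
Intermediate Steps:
M(G) = -2 + G*(-3 + G)/3 (M(G) = -2 + ((G - 3)*G)/3 = -2 + ((-3 + G)*G)/3 = -2 + (G*(-3 + G))/3 = -2 + G*(-3 + G)/3)
(M(c) - 10)*1 = ((-2 - 1*5 + (⅓)*5²) - 10)*1 = ((-2 - 5 + (⅓)*25) - 10)*1 = ((-2 - 5 + 25/3) - 10)*1 = (4/3 - 10)*1 = -26/3*1 = -26/3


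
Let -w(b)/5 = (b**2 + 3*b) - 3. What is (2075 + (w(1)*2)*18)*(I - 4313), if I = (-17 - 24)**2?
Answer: -4987640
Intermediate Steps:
w(b) = 15 - 15*b - 5*b**2 (w(b) = -5*((b**2 + 3*b) - 3) = -5*(-3 + b**2 + 3*b) = 15 - 15*b - 5*b**2)
I = 1681 (I = (-41)**2 = 1681)
(2075 + (w(1)*2)*18)*(I - 4313) = (2075 + ((15 - 15*1 - 5*1**2)*2)*18)*(1681 - 4313) = (2075 + ((15 - 15 - 5*1)*2)*18)*(-2632) = (2075 + ((15 - 15 - 5)*2)*18)*(-2632) = (2075 - 5*2*18)*(-2632) = (2075 - 10*18)*(-2632) = (2075 - 180)*(-2632) = 1895*(-2632) = -4987640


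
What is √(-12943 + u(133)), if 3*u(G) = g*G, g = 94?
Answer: I*√78981/3 ≈ 93.678*I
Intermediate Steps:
u(G) = 94*G/3 (u(G) = (94*G)/3 = 94*G/3)
√(-12943 + u(133)) = √(-12943 + (94/3)*133) = √(-12943 + 12502/3) = √(-26327/3) = I*√78981/3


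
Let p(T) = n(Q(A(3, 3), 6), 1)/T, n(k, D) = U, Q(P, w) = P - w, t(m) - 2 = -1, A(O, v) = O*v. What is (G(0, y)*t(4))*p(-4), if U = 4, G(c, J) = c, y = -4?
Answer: 0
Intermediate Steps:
t(m) = 1 (t(m) = 2 - 1 = 1)
n(k, D) = 4
p(T) = 4/T
(G(0, y)*t(4))*p(-4) = (0*1)*(4/(-4)) = 0*(4*(-1/4)) = 0*(-1) = 0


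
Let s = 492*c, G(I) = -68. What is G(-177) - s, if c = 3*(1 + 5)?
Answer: -8924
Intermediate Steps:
c = 18 (c = 3*6 = 18)
s = 8856 (s = 492*18 = 8856)
G(-177) - s = -68 - 1*8856 = -68 - 8856 = -8924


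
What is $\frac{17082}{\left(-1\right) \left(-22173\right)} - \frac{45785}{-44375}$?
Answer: $\frac{118213637}{65595125} \approx 1.8022$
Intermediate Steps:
$\frac{17082}{\left(-1\right) \left(-22173\right)} - \frac{45785}{-44375} = \frac{17082}{22173} - - \frac{9157}{8875} = 17082 \cdot \frac{1}{22173} + \frac{9157}{8875} = \frac{5694}{7391} + \frac{9157}{8875} = \frac{118213637}{65595125}$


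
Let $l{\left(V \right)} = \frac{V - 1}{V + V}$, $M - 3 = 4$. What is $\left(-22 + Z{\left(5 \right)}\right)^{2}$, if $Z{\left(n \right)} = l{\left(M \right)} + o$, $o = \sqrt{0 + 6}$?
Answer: $\frac{23095}{49} - \frac{302 \sqrt{6}}{7} \approx 365.65$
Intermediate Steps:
$M = 7$ ($M = 3 + 4 = 7$)
$o = \sqrt{6} \approx 2.4495$
$l{\left(V \right)} = \frac{-1 + V}{2 V}$
$Z{\left(n \right)} = \frac{3}{7} + \sqrt{6}$ ($Z{\left(n \right)} = \frac{-1 + 7}{2 \cdot 7} + \sqrt{6} = \frac{1}{2} \cdot \frac{1}{7} \cdot 6 + \sqrt{6} = \frac{3}{7} + \sqrt{6}$)
$\left(-22 + Z{\left(5 \right)}\right)^{2} = \left(-22 + \left(\frac{3}{7} + \sqrt{6}\right)\right)^{2} = \left(- \frac{151}{7} + \sqrt{6}\right)^{2}$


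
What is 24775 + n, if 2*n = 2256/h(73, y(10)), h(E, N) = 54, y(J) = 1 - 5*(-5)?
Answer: 223163/9 ≈ 24796.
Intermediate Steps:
y(J) = 26 (y(J) = 1 + 25 = 26)
n = 188/9 (n = (2256/54)/2 = (2256*(1/54))/2 = (1/2)*(376/9) = 188/9 ≈ 20.889)
24775 + n = 24775 + 188/9 = 223163/9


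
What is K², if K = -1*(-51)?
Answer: 2601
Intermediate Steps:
K = 51
K² = 51² = 2601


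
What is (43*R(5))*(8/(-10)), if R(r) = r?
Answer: -172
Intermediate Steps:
(43*R(5))*(8/(-10)) = (43*5)*(8/(-10)) = 215*(8*(-⅒)) = 215*(-⅘) = -172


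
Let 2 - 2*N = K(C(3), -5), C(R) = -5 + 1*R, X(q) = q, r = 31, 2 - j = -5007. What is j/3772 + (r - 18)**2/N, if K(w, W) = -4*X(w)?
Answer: -622441/11316 ≈ -55.005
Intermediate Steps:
j = 5009 (j = 2 - 1*(-5007) = 2 + 5007 = 5009)
C(R) = -5 + R
K(w, W) = -4*w
N = -3 (N = 1 - (-2)*(-5 + 3) = 1 - (-2)*(-2) = 1 - 1/2*8 = 1 - 4 = -3)
j/3772 + (r - 18)**2/N = 5009/3772 + (31 - 18)**2/(-3) = 5009*(1/3772) + 13**2*(-1/3) = 5009/3772 + 169*(-1/3) = 5009/3772 - 169/3 = -622441/11316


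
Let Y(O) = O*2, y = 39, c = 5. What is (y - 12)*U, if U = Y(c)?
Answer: 270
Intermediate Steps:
Y(O) = 2*O
U = 10 (U = 2*5 = 10)
(y - 12)*U = (39 - 12)*10 = 27*10 = 270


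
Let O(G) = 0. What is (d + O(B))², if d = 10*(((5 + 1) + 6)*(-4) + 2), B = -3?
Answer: 211600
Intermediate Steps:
d = -460 (d = 10*((6 + 6)*(-4) + 2) = 10*(12*(-4) + 2) = 10*(-48 + 2) = 10*(-46) = -460)
(d + O(B))² = (-460 + 0)² = (-460)² = 211600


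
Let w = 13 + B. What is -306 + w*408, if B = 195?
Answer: 84558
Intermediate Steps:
w = 208 (w = 13 + 195 = 208)
-306 + w*408 = -306 + 208*408 = -306 + 84864 = 84558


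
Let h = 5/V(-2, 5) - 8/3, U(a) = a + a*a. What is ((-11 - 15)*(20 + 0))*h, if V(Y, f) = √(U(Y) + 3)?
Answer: 4160/3 - 520*√5 ≈ 223.91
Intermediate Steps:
U(a) = a + a²
V(Y, f) = √(3 + Y*(1 + Y)) (V(Y, f) = √(Y*(1 + Y) + 3) = √(3 + Y*(1 + Y)))
h = -8/3 + √5 (h = 5/(√(3 - 2*(1 - 2))) - 8/3 = 5/(√(3 - 2*(-1))) - 8*⅓ = 5/(√(3 + 2)) - 8/3 = 5/(√5) - 8/3 = 5*(√5/5) - 8/3 = √5 - 8/3 = -8/3 + √5 ≈ -0.43060)
((-11 - 15)*(20 + 0))*h = ((-11 - 15)*(20 + 0))*(-8/3 + √5) = (-26*20)*(-8/3 + √5) = -520*(-8/3 + √5) = 4160/3 - 520*√5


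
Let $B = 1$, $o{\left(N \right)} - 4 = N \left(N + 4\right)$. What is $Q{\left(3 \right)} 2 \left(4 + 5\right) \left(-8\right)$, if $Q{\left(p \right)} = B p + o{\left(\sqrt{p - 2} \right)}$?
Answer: $-1728$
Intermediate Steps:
$o{\left(N \right)} = 4 + N \left(4 + N\right)$ ($o{\left(N \right)} = 4 + N \left(N + 4\right) = 4 + N \left(4 + N\right)$)
$Q{\left(p \right)} = 2 + 2 p + 4 \sqrt{-2 + p}$ ($Q{\left(p \right)} = 1 p + \left(4 + \left(\sqrt{p - 2}\right)^{2} + 4 \sqrt{p - 2}\right) = p + \left(4 + \left(\sqrt{-2 + p}\right)^{2} + 4 \sqrt{-2 + p}\right) = p + \left(4 + \left(-2 + p\right) + 4 \sqrt{-2 + p}\right) = p + \left(2 + p + 4 \sqrt{-2 + p}\right) = 2 + 2 p + 4 \sqrt{-2 + p}$)
$Q{\left(3 \right)} 2 \left(4 + 5\right) \left(-8\right) = \left(2 + 2 \cdot 3 + 4 \sqrt{-2 + 3}\right) 2 \left(4 + 5\right) \left(-8\right) = \left(2 + 6 + 4 \sqrt{1}\right) 2 \cdot 9 \left(-8\right) = \left(2 + 6 + 4 \cdot 1\right) 18 \left(-8\right) = \left(2 + 6 + 4\right) 18 \left(-8\right) = 12 \cdot 18 \left(-8\right) = 216 \left(-8\right) = -1728$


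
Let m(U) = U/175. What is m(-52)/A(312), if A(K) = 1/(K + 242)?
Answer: -28808/175 ≈ -164.62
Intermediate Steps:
A(K) = 1/(242 + K)
m(U) = U/175 (m(U) = U*(1/175) = U/175)
m(-52)/A(312) = ((1/175)*(-52))/(1/(242 + 312)) = -52/(175*(1/554)) = -52/(175*1/554) = -52/175*554 = -28808/175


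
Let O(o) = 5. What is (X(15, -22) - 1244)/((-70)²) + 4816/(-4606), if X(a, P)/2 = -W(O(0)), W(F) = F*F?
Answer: -150809/115150 ≈ -1.3097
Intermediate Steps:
W(F) = F²
X(a, P) = -50 (X(a, P) = 2*(-1*5²) = 2*(-1*25) = 2*(-25) = -50)
(X(15, -22) - 1244)/((-70)²) + 4816/(-4606) = (-50 - 1244)/((-70)²) + 4816/(-4606) = -1294/4900 + 4816*(-1/4606) = -1294*1/4900 - 344/329 = -647/2450 - 344/329 = -150809/115150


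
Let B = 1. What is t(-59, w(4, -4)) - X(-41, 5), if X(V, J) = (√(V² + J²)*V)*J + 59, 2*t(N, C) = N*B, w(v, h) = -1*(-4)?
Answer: -177/2 + 205*√1706 ≈ 8378.8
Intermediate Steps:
w(v, h) = 4
t(N, C) = N/2 (t(N, C) = (N*1)/2 = N/2)
X(V, J) = 59 + J*V*√(J² + V²) (X(V, J) = (√(J² + V²)*V)*J + 59 = (V*√(J² + V²))*J + 59 = J*V*√(J² + V²) + 59 = 59 + J*V*√(J² + V²))
t(-59, w(4, -4)) - X(-41, 5) = (½)*(-59) - (59 + 5*(-41)*√(5² + (-41)²)) = -59/2 - (59 + 5*(-41)*√(25 + 1681)) = -59/2 - (59 + 5*(-41)*√1706) = -59/2 - (59 - 205*√1706) = -59/2 + (-59 + 205*√1706) = -177/2 + 205*√1706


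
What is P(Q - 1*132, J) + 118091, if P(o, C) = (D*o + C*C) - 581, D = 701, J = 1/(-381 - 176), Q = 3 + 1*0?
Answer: 8401853170/310249 ≈ 27081.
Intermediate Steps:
Q = 3 (Q = 3 + 0 = 3)
J = -1/557 (J = 1/(-557) = -1/557 ≈ -0.0017953)
P(o, C) = -581 + C² + 701*o (P(o, C) = (701*o + C*C) - 581 = (701*o + C²) - 581 = (C² + 701*o) - 581 = -581 + C² + 701*o)
P(Q - 1*132, J) + 118091 = (-581 + (-1/557)² + 701*(3 - 1*132)) + 118091 = (-581 + 1/310249 + 701*(3 - 132)) + 118091 = (-581 + 1/310249 + 701*(-129)) + 118091 = (-581 + 1/310249 - 90429) + 118091 = -28235761489/310249 + 118091 = 8401853170/310249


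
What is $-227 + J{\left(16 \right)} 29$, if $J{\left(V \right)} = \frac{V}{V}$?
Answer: $-198$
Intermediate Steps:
$J{\left(V \right)} = 1$
$-227 + J{\left(16 \right)} 29 = -227 + 1 \cdot 29 = -227 + 29 = -198$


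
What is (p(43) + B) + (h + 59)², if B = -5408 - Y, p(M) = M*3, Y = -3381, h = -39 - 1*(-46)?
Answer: 2458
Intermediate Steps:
h = 7 (h = -39 + 46 = 7)
p(M) = 3*M
B = -2027 (B = -5408 - 1*(-3381) = -5408 + 3381 = -2027)
(p(43) + B) + (h + 59)² = (3*43 - 2027) + (7 + 59)² = (129 - 2027) + 66² = -1898 + 4356 = 2458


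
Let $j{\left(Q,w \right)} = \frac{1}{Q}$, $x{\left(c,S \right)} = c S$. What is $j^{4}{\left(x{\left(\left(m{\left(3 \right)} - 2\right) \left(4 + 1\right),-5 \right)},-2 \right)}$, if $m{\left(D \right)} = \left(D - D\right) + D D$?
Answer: $\frac{1}{937890625} \approx 1.0662 \cdot 10^{-9}$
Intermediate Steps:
$m{\left(D \right)} = D^{2}$ ($m{\left(D \right)} = 0 + D^{2} = D^{2}$)
$x{\left(c,S \right)} = S c$
$j^{4}{\left(x{\left(\left(m{\left(3 \right)} - 2\right) \left(4 + 1\right),-5 \right)},-2 \right)} = \left(\frac{1}{\left(-5\right) \left(3^{2} - 2\right) \left(4 + 1\right)}\right)^{4} = \left(\frac{1}{\left(-5\right) \left(9 - 2\right) 5}\right)^{4} = \left(\frac{1}{\left(-5\right) 7 \cdot 5}\right)^{4} = \left(\frac{1}{\left(-5\right) 35}\right)^{4} = \left(\frac{1}{-175}\right)^{4} = \left(- \frac{1}{175}\right)^{4} = \frac{1}{937890625}$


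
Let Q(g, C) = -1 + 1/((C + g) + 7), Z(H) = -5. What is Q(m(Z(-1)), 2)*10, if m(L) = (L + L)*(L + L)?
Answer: -1080/109 ≈ -9.9083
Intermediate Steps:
m(L) = 4*L**2 (m(L) = (2*L)*(2*L) = 4*L**2)
Q(g, C) = -1 + 1/(7 + C + g)
Q(m(Z(-1)), 2)*10 = ((-6 - 1*2 - 4*(-5)**2)/(7 + 2 + 4*(-5)**2))*10 = ((-6 - 2 - 4*25)/(7 + 2 + 4*25))*10 = ((-6 - 2 - 1*100)/(7 + 2 + 100))*10 = ((-6 - 2 - 100)/109)*10 = ((1/109)*(-108))*10 = -108/109*10 = -1080/109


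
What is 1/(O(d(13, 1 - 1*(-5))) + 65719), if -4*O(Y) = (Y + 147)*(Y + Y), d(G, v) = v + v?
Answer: 1/64765 ≈ 1.5440e-5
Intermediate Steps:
d(G, v) = 2*v
O(Y) = -Y*(147 + Y)/2 (O(Y) = -(Y + 147)*(Y + Y)/4 = -(147 + Y)*2*Y/4 = -Y*(147 + Y)/2)
1/(O(d(13, 1 - 1*(-5))) + 65719) = 1/(-2*(1 - 1*(-5))*(147 + 2*(1 - 1*(-5)))/2 + 65719) = 1/(-2*(1 + 5)*(147 + 2*(1 + 5))/2 + 65719) = 1/(-2*6*(147 + 2*6)/2 + 65719) = 1/(-½*12*(147 + 12) + 65719) = 1/(-½*12*159 + 65719) = 1/(-954 + 65719) = 1/64765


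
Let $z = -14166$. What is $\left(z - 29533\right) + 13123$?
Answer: $-30576$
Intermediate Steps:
$\left(z - 29533\right) + 13123 = \left(-14166 - 29533\right) + 13123 = -43699 + 13123 = -30576$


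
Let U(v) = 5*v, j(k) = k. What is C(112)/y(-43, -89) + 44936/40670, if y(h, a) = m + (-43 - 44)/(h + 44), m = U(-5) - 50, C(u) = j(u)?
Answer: 681148/1647135 ≈ 0.41354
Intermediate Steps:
C(u) = u
m = -75 (m = 5*(-5) - 50 = -25 - 50 = -75)
y(h, a) = -75 - 87/(44 + h) (y(h, a) = -75 + (-43 - 44)/(h + 44) = -75 - 87/(44 + h))
C(112)/y(-43, -89) + 44936/40670 = 112/((3*(-1129 - 25*(-43))/(44 - 43))) + 44936/40670 = 112/((3*(-1129 + 1075)/1)) + 44936*(1/40670) = 112/((3*1*(-54))) + 22468/20335 = 112/(-162) + 22468/20335 = 112*(-1/162) + 22468/20335 = -56/81 + 22468/20335 = 681148/1647135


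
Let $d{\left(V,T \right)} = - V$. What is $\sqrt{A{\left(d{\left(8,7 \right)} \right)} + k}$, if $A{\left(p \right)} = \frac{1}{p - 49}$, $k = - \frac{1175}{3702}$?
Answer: $\frac{i \sqrt{184121438}}{23446} \approx 0.57874 i$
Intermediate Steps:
$k = - \frac{1175}{3702}$ ($k = \left(-1175\right) \frac{1}{3702} = - \frac{1175}{3702} \approx -0.3174$)
$A{\left(p \right)} = \frac{1}{-49 + p}$
$\sqrt{A{\left(d{\left(8,7 \right)} \right)} + k} = \sqrt{\frac{1}{-49 - 8} - \frac{1175}{3702}} = \sqrt{\frac{1}{-57} - \frac{1175}{3702}} = \sqrt{- \frac{1}{57} - \frac{1175}{3702}} = \sqrt{- \frac{7853}{23446}} = \frac{i \sqrt{184121438}}{23446}$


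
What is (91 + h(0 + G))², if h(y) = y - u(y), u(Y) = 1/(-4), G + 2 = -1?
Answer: 124609/16 ≈ 7788.1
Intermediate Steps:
G = -3 (G = -2 - 1 = -3)
u(Y) = -¼
h(y) = ¼ + y (h(y) = y - 1*(-¼) = y + ¼ = ¼ + y)
(91 + h(0 + G))² = (91 + (¼ + (0 - 3)))² = (91 + (¼ - 3))² = (91 - 11/4)² = (353/4)² = 124609/16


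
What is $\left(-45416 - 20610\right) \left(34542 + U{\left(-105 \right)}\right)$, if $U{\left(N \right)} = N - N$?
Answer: $-2280670092$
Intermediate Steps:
$U{\left(N \right)} = 0$
$\left(-45416 - 20610\right) \left(34542 + U{\left(-105 \right)}\right) = \left(-45416 - 20610\right) \left(34542 + 0\right) = \left(-66026\right) 34542 = -2280670092$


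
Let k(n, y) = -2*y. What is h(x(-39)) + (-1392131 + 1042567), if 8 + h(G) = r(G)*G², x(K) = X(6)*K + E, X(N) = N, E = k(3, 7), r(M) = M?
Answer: -15602564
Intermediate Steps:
E = -14 (E = -2*7 = -14)
x(K) = -14 + 6*K (x(K) = 6*K - 14 = -14 + 6*K)
h(G) = -8 + G³ (h(G) = -8 + G*G² = -8 + G³)
h(x(-39)) + (-1392131 + 1042567) = (-8 + (-14 + 6*(-39))³) + (-1392131 + 1042567) = (-8 + (-14 - 234)³) - 349564 = (-8 + (-248)³) - 349564 = (-8 - 15252992) - 349564 = -15253000 - 349564 = -15602564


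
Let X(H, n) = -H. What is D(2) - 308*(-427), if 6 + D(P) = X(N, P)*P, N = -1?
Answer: 131512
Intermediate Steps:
D(P) = -6 + P (D(P) = -6 + (-1*(-1))*P = -6 + 1*P = -6 + P)
D(2) - 308*(-427) = (-6 + 2) - 308*(-427) = -4 + 131516 = 131512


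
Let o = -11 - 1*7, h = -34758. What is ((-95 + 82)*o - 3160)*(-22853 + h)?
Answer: 168569786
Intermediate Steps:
o = -18 (o = -11 - 7 = -18)
((-95 + 82)*o - 3160)*(-22853 + h) = ((-95 + 82)*(-18) - 3160)*(-22853 - 34758) = (-13*(-18) - 3160)*(-57611) = (234 - 3160)*(-57611) = -2926*(-57611) = 168569786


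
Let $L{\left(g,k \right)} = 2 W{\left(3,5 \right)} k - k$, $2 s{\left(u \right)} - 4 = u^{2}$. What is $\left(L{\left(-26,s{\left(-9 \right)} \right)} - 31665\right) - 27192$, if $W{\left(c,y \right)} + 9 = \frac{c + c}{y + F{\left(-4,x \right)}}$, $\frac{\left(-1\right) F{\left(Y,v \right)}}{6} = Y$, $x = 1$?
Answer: $- \frac{3459521}{58} \approx -59647.0$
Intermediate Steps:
$F{\left(Y,v \right)} = - 6 Y$
$W{\left(c,y \right)} = -9 + \frac{2 c}{24 + y}$ ($W{\left(c,y \right)} = -9 + \frac{c + c}{y - -24} = -9 + \frac{2 c}{y + 24} = -9 + \frac{2 c}{24 + y}$)
$s{\left(u \right)} = 2 + \frac{u^{2}}{2}$
$L{\left(g,k \right)} = - \frac{539 k}{29}$ ($L{\left(g,k \right)} = 2 \frac{-216 - 45 + 2 \cdot 3}{24 + 5} k - k = 2 \frac{-216 - 45 + 6}{29} k - k = 2 \cdot \frac{1}{29} \left(-255\right) k - k = 2 \left(- \frac{255}{29}\right) k - k = - \frac{510 k}{29} - k = - \frac{539 k}{29}$)
$\left(L{\left(-26,s{\left(-9 \right)} \right)} - 31665\right) - 27192 = \left(- \frac{539 \left(2 + \frac{\left(-9\right)^{2}}{2}\right)}{29} - 31665\right) - 27192 = \left(- \frac{539 \left(2 + \frac{1}{2} \cdot 81\right)}{29} - 31665\right) - 27192 = \left(- \frac{539 \left(2 + \frac{81}{2}\right)}{29} - 31665\right) - 27192 = \left(\left(- \frac{539}{29}\right) \frac{85}{2} - 31665\right) - 27192 = \left(- \frac{45815}{58} - 31665\right) - 27192 = - \frac{1882385}{58} - 27192 = - \frac{3459521}{58}$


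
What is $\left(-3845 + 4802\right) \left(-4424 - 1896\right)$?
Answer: $-6048240$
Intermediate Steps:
$\left(-3845 + 4802\right) \left(-4424 - 1896\right) = 957 \left(-6320\right) = -6048240$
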